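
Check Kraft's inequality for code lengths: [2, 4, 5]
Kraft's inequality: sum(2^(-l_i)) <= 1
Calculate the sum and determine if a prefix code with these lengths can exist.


Sum = 2^(-2) + 2^(-4) + 2^(-5)
    = 0.25 + 0.0625 + 0.03125
    = 11/32 = 0.34375
Since 0.34375 <= 1, Kraft's inequality IS satisfied.
A prefix code with these lengths CAN exist.

Kraft sum = 0.34375. Satisfied.


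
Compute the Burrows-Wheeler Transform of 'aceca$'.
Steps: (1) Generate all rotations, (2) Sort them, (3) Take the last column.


Rotations (sorted):
  0: $aceca -> last char: a
  1: a$acec -> last char: c
  2: aceca$ -> last char: $
  3: ca$ace -> last char: e
  4: ceca$a -> last char: a
  5: eca$ac -> last char: c


BWT = ac$eac


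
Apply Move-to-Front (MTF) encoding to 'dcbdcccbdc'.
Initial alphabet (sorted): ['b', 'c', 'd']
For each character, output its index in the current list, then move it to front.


MTF encoding:
'd': index 2 in ['b', 'c', 'd'] -> ['d', 'b', 'c']
'c': index 2 in ['d', 'b', 'c'] -> ['c', 'd', 'b']
'b': index 2 in ['c', 'd', 'b'] -> ['b', 'c', 'd']
'd': index 2 in ['b', 'c', 'd'] -> ['d', 'b', 'c']
'c': index 2 in ['d', 'b', 'c'] -> ['c', 'd', 'b']
'c': index 0 in ['c', 'd', 'b'] -> ['c', 'd', 'b']
'c': index 0 in ['c', 'd', 'b'] -> ['c', 'd', 'b']
'b': index 2 in ['c', 'd', 'b'] -> ['b', 'c', 'd']
'd': index 2 in ['b', 'c', 'd'] -> ['d', 'b', 'c']
'c': index 2 in ['d', 'b', 'c'] -> ['c', 'd', 'b']


Output: [2, 2, 2, 2, 2, 0, 0, 2, 2, 2]


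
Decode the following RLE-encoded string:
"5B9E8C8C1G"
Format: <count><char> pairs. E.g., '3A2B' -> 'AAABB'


Expanding each <count><char> pair:
  5B -> 'BBBBB'
  9E -> 'EEEEEEEEE'
  8C -> 'CCCCCCCC'
  8C -> 'CCCCCCCC'
  1G -> 'G'

Decoded = BBBBBEEEEEEEEECCCCCCCCCCCCCCCCG


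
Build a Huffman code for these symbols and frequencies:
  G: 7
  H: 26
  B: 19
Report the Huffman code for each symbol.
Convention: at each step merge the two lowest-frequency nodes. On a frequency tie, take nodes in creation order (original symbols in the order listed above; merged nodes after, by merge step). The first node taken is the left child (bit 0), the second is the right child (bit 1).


Huffman tree construction:
Step 1: Merge G(7) + B(19) = 26
Step 2: Merge H(26) + (G+B)(26) = 52
Read each symbol's code off the tree from the root (left child = 0, right child = 1).

Codes:
  G: 10 (length 2)
  H: 0 (length 1)
  B: 11 (length 2)
Average code length: 78/52 = 1.5000 bits/symbol


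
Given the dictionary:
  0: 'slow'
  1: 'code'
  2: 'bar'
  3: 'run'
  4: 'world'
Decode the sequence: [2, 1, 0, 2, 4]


Look up each index in the dictionary:
  2 -> 'bar'
  1 -> 'code'
  0 -> 'slow'
  2 -> 'bar'
  4 -> 'world'

Decoded: "bar code slow bar world"


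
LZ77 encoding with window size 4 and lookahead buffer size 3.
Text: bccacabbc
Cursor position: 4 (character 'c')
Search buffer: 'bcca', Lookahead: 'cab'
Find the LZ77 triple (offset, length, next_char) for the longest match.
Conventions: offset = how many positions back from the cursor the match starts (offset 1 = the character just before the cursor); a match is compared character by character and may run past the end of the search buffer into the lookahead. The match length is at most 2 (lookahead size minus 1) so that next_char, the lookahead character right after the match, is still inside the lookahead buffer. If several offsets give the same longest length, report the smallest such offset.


Try each offset into the search buffer:
  offset=1 (pos 3, char 'a'): match length 0
  offset=2 (pos 2, char 'c'): match length 2
  offset=3 (pos 1, char 'c'): match length 1
  offset=4 (pos 0, char 'b'): match length 0
Longest match has length 2 at offset 2.
next_char = character at position 4 + 2 = 6 -> 'b'

Best match: offset=2, length=2 (matching 'ca' starting at position 2)
LZ77 triple: (2, 2, 'b')


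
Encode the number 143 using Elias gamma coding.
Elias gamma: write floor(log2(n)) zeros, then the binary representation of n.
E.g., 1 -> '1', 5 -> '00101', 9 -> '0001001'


num_bits = floor(log2(143)) + 1 = 8
leading_zeros = num_bits - 1 = 7
binary(143) = 10001111

Elias gamma(143) = '0000000' + '10001111' = 000000010001111 (15 bits)


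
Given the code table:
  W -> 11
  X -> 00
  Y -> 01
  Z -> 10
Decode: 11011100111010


Decoding:
11 -> W
01 -> Y
11 -> W
00 -> X
11 -> W
10 -> Z
10 -> Z


Result: WYWXWZZ


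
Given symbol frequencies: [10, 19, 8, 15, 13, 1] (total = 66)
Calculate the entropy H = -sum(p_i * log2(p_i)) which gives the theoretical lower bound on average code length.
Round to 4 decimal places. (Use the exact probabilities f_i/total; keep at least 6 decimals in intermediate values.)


Per-symbol terms -p_i * log2(p_i) with p_i = f_i/66:
  p = 10/66 = 0.151515: log2(p) = -2.722466, -p*log2(p) = 0.412495
  p = 19/66 = 0.287879: log2(p) = -1.796467, -p*log2(p) = 0.517165
  p = 8/66 = 0.121212: log2(p) = -3.044394, -p*log2(p) = 0.369017
  p = 15/66 = 0.227273: log2(p) = -2.137504, -p*log2(p) = 0.485796
  p = 13/66 = 0.196970: log2(p) = -2.343954, -p*log2(p) = 0.461688
  p = 1/66 = 0.015152: log2(p) = -6.044394, -p*log2(p) = 0.091582
H = 0.412495 + 0.517165 + 0.369017 + 0.485796 + 0.461688 + 0.091582 = 2.337743

H = 2.3377 bits/symbol


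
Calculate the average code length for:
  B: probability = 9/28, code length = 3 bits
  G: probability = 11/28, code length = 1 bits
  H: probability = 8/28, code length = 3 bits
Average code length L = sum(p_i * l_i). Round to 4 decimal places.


Weighted contributions p_i * l_i:
  B: (9/28) * 3 = 27/28
  G: (11/28) * 1 = 11/28
  H: (8/28) * 3 = 24/28
Sum = (27 + 11 + 24)/28 = 62/28

L = 62/28 = 2.2143 bits/symbol


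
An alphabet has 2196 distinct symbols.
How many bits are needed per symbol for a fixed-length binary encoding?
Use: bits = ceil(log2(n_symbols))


log2(2196) = 11.1007
Bracket: 2^11 = 2048 < 2196 <= 2^12 = 4096
So ceil(log2(2196)) = 12

bits = ceil(log2(2196)) = ceil(11.1007) = 12 bits


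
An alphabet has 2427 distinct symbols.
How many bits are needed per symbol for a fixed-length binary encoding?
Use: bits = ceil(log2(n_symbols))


log2(2427) = 11.245
Bracket: 2^11 = 2048 < 2427 <= 2^12 = 4096
So ceil(log2(2427)) = 12

bits = ceil(log2(2427)) = ceil(11.245) = 12 bits


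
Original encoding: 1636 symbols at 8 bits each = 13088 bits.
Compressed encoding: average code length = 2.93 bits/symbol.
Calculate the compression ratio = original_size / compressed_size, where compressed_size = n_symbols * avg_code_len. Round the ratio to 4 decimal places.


original_size = n_symbols * orig_bits = 1636 * 8 = 13088 bits
compressed_size = n_symbols * avg_code_len = 1636 * 2.93 = 4793.48 bits
ratio = original_size / compressed_size = 13088 / 4793.48 = 2.7304

Compression ratio = 2.7304


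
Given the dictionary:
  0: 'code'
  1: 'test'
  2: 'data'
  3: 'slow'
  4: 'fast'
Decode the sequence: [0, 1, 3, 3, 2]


Look up each index in the dictionary:
  0 -> 'code'
  1 -> 'test'
  3 -> 'slow'
  3 -> 'slow'
  2 -> 'data'

Decoded: "code test slow slow data"


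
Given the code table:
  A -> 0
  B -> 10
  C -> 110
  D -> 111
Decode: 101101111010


Decoding:
10 -> B
110 -> C
111 -> D
10 -> B
10 -> B


Result: BCDBB


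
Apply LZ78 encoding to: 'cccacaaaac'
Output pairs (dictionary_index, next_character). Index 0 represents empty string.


LZ78 encoding steps:
Dictionary: {0: ''}
Step 1: w='' (idx 0), next='c' -> output (0, 'c'), add 'c' as idx 1
Step 2: w='c' (idx 1), next='c' -> output (1, 'c'), add 'cc' as idx 2
Step 3: w='' (idx 0), next='a' -> output (0, 'a'), add 'a' as idx 3
Step 4: w='c' (idx 1), next='a' -> output (1, 'a'), add 'ca' as idx 4
Step 5: w='a' (idx 3), next='a' -> output (3, 'a'), add 'aa' as idx 5
Step 6: w='a' (idx 3), next='c' -> output (3, 'c'), add 'ac' as idx 6


Encoded: [(0, 'c'), (1, 'c'), (0, 'a'), (1, 'a'), (3, 'a'), (3, 'c')]


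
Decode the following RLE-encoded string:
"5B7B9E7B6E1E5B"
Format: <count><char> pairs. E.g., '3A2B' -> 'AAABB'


Expanding each <count><char> pair:
  5B -> 'BBBBB'
  7B -> 'BBBBBBB'
  9E -> 'EEEEEEEEE'
  7B -> 'BBBBBBB'
  6E -> 'EEEEEE'
  1E -> 'E'
  5B -> 'BBBBB'

Decoded = BBBBBBBBBBBBEEEEEEEEEBBBBBBBEEEEEEEBBBBB


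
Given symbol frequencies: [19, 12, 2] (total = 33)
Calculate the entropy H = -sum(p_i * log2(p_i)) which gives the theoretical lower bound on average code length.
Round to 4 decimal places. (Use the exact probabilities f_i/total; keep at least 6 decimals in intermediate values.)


Per-symbol terms -p_i * log2(p_i) with p_i = f_i/33:
  p = 19/33 = 0.575758: log2(p) = -0.796467, -p*log2(p) = 0.458572
  p = 12/33 = 0.363636: log2(p) = -1.459432, -p*log2(p) = 0.530702
  p = 2/33 = 0.060606: log2(p) = -4.044394, -p*log2(p) = 0.245115
H = 0.458572 + 0.530702 + 0.245115 = 1.234389

H = 1.2344 bits/symbol


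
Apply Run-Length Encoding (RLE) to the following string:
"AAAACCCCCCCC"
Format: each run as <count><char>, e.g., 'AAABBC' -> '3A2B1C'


Scanning runs left to right:
  i=0: run of 'A' x 4 -> '4A'
  i=4: run of 'C' x 8 -> '8C'

RLE = 4A8C


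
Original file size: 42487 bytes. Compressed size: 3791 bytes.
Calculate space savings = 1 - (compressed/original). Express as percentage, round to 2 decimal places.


ratio = compressed/original = 3791/42487 = 0.089227
savings = 1 - ratio = 1 - 0.089227 = 0.910773
as a percentage: 0.910773 * 100 = 91.08%

Space savings = 1 - 3791/42487 = 91.08%


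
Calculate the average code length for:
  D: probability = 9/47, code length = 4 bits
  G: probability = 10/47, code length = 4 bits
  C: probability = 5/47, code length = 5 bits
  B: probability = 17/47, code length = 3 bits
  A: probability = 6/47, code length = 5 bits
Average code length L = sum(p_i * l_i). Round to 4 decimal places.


Weighted contributions p_i * l_i:
  D: (9/47) * 4 = 36/47
  G: (10/47) * 4 = 40/47
  C: (5/47) * 5 = 25/47
  B: (17/47) * 3 = 51/47
  A: (6/47) * 5 = 30/47
Sum = (36 + 40 + 25 + 51 + 30)/47 = 182/47

L = 182/47 = 3.8723 bits/symbol


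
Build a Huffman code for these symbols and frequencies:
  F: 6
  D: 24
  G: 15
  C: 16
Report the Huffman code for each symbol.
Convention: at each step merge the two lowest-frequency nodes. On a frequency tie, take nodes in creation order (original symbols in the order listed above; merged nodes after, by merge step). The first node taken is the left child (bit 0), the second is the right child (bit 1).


Huffman tree construction:
Step 1: Merge F(6) + G(15) = 21
Step 2: Merge C(16) + (F+G)(21) = 37
Step 3: Merge D(24) + (C+(F+G))(37) = 61
Read each symbol's code off the tree from the root (left child = 0, right child = 1).

Codes:
  F: 110 (length 3)
  D: 0 (length 1)
  G: 111 (length 3)
  C: 10 (length 2)
Average code length: 119/61 = 1.9508 bits/symbol


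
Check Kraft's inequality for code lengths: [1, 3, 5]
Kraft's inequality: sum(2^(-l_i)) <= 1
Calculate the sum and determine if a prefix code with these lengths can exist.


Sum = 2^(-1) + 2^(-3) + 2^(-5)
    = 0.5 + 0.125 + 0.03125
    = 21/32 = 0.65625
Since 0.65625 <= 1, Kraft's inequality IS satisfied.
A prefix code with these lengths CAN exist.

Kraft sum = 0.65625. Satisfied.


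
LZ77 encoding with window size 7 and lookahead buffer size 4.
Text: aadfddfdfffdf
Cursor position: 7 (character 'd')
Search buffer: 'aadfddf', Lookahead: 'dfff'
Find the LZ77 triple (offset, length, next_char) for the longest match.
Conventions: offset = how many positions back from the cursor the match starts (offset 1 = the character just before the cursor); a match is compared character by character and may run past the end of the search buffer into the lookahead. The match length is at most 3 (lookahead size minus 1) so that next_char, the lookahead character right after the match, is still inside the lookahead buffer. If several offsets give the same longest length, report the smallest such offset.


Try each offset into the search buffer:
  offset=1 (pos 6, char 'f'): match length 0
  offset=2 (pos 5, char 'd'): match length 2
  offset=3 (pos 4, char 'd'): match length 1
  offset=4 (pos 3, char 'f'): match length 0
  offset=5 (pos 2, char 'd'): match length 2
  offset=6 (pos 1, char 'a'): match length 0
  offset=7 (pos 0, char 'a'): match length 0
Longest match has length 2, found at offsets 2, 5; take the smallest, offset 2.
next_char = character at position 7 + 2 = 9 -> 'f'

Best match: offset=2, length=2 (matching 'df' starting at position 5)
LZ77 triple: (2, 2, 'f')


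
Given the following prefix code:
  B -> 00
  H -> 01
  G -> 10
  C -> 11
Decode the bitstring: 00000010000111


Decoding step by step:
Bits 00 -> B
Bits 00 -> B
Bits 00 -> B
Bits 10 -> G
Bits 00 -> B
Bits 01 -> H
Bits 11 -> C


Decoded message: BBBGBHC


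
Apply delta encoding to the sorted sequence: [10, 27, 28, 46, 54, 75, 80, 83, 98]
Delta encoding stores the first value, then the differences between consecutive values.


First value: 10
Deltas:
  27 - 10 = 17
  28 - 27 = 1
  46 - 28 = 18
  54 - 46 = 8
  75 - 54 = 21
  80 - 75 = 5
  83 - 80 = 3
  98 - 83 = 15


Delta encoded: [10, 17, 1, 18, 8, 21, 5, 3, 15]


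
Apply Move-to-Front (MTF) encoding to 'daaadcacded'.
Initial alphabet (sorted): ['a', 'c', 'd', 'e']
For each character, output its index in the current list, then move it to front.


MTF encoding:
'd': index 2 in ['a', 'c', 'd', 'e'] -> ['d', 'a', 'c', 'e']
'a': index 1 in ['d', 'a', 'c', 'e'] -> ['a', 'd', 'c', 'e']
'a': index 0 in ['a', 'd', 'c', 'e'] -> ['a', 'd', 'c', 'e']
'a': index 0 in ['a', 'd', 'c', 'e'] -> ['a', 'd', 'c', 'e']
'd': index 1 in ['a', 'd', 'c', 'e'] -> ['d', 'a', 'c', 'e']
'c': index 2 in ['d', 'a', 'c', 'e'] -> ['c', 'd', 'a', 'e']
'a': index 2 in ['c', 'd', 'a', 'e'] -> ['a', 'c', 'd', 'e']
'c': index 1 in ['a', 'c', 'd', 'e'] -> ['c', 'a', 'd', 'e']
'd': index 2 in ['c', 'a', 'd', 'e'] -> ['d', 'c', 'a', 'e']
'e': index 3 in ['d', 'c', 'a', 'e'] -> ['e', 'd', 'c', 'a']
'd': index 1 in ['e', 'd', 'c', 'a'] -> ['d', 'e', 'c', 'a']


Output: [2, 1, 0, 0, 1, 2, 2, 1, 2, 3, 1]


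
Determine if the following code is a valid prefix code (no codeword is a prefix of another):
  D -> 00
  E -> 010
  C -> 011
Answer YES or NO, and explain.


Checking each pair (does one codeword prefix another?):
  D='00' vs E='010': no prefix
  D='00' vs C='011': no prefix
  E='010' vs D='00': no prefix
  E='010' vs C='011': no prefix
  C='011' vs D='00': no prefix
  C='011' vs E='010': no prefix
No violation found over all pairs.

YES -- this is a valid prefix code. No codeword is a prefix of any other codeword.


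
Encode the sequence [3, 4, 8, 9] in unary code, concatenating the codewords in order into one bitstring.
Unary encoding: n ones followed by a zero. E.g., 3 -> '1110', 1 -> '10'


Encode each number as n ones followed by a terminating 0:
  3 -> 1110 (4 bits)
  4 -> 11110 (5 bits)
  8 -> 111111110 (9 bits)
  9 -> 1111111110 (10 bits)
Total length = 4 + 5 + 9 + 10 = 28 bits.

Unary([3, 4, 8, 9]) = 1110111101111111101111111110 (28 bits)


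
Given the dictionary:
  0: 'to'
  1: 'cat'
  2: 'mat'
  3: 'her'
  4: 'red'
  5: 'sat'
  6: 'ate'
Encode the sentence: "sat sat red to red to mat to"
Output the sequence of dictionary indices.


Look up each word in the dictionary:
  'sat' -> 5
  'sat' -> 5
  'red' -> 4
  'to' -> 0
  'red' -> 4
  'to' -> 0
  'mat' -> 2
  'to' -> 0

Encoded: [5, 5, 4, 0, 4, 0, 2, 0]


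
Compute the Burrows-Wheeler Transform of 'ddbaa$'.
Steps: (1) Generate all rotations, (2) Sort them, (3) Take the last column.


Rotations (sorted):
  0: $ddbaa -> last char: a
  1: a$ddba -> last char: a
  2: aa$ddb -> last char: b
  3: baa$dd -> last char: d
  4: dbaa$d -> last char: d
  5: ddbaa$ -> last char: $


BWT = aabdd$


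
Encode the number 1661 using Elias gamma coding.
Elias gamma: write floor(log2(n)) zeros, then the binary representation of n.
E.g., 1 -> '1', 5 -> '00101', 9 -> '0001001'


num_bits = floor(log2(1661)) + 1 = 11
leading_zeros = num_bits - 1 = 10
binary(1661) = 11001111101

Elias gamma(1661) = '0000000000' + '11001111101' = 000000000011001111101 (21 bits)


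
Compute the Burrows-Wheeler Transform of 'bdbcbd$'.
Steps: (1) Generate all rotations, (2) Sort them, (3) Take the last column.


Rotations (sorted):
  0: $bdbcbd -> last char: d
  1: bcbd$bd -> last char: d
  2: bd$bdbc -> last char: c
  3: bdbcbd$ -> last char: $
  4: cbd$bdb -> last char: b
  5: d$bdbcb -> last char: b
  6: dbcbd$b -> last char: b


BWT = ddc$bbb


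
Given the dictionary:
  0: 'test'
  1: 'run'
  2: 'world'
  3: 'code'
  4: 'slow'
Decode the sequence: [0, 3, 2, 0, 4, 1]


Look up each index in the dictionary:
  0 -> 'test'
  3 -> 'code'
  2 -> 'world'
  0 -> 'test'
  4 -> 'slow'
  1 -> 'run'

Decoded: "test code world test slow run"


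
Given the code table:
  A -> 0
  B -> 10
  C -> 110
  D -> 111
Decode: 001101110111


Decoding:
0 -> A
0 -> A
110 -> C
111 -> D
0 -> A
111 -> D


Result: AACDAD


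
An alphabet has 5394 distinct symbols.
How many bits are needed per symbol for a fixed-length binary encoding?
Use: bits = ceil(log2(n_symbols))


log2(5394) = 12.3971
Bracket: 2^12 = 4096 < 5394 <= 2^13 = 8192
So ceil(log2(5394)) = 13

bits = ceil(log2(5394)) = ceil(12.3971) = 13 bits


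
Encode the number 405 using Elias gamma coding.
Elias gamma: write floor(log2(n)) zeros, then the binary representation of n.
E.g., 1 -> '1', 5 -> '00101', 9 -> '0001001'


num_bits = floor(log2(405)) + 1 = 9
leading_zeros = num_bits - 1 = 8
binary(405) = 110010101

Elias gamma(405) = '00000000' + '110010101' = 00000000110010101 (17 bits)


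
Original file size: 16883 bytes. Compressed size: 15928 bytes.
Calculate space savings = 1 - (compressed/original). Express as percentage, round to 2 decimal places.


ratio = compressed/original = 15928/16883 = 0.943434
savings = 1 - ratio = 1 - 0.943434 = 0.056566
as a percentage: 0.056566 * 100 = 5.66%

Space savings = 1 - 15928/16883 = 5.66%


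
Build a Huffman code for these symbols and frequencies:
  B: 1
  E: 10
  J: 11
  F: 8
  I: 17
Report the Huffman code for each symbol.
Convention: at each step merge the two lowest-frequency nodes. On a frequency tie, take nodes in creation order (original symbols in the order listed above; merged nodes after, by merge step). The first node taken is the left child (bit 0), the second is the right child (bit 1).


Huffman tree construction:
Step 1: Merge B(1) + F(8) = 9
Step 2: Merge (B+F)(9) + E(10) = 19
Step 3: Merge J(11) + I(17) = 28
Step 4: Merge ((B+F)+E)(19) + (J+I)(28) = 47
Read each symbol's code off the tree from the root (left child = 0, right child = 1).

Codes:
  B: 000 (length 3)
  E: 01 (length 2)
  J: 10 (length 2)
  F: 001 (length 3)
  I: 11 (length 2)
Average code length: 103/47 = 2.1915 bits/symbol


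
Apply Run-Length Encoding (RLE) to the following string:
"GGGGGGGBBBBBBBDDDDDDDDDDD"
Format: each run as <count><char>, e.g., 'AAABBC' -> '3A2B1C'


Scanning runs left to right:
  i=0: run of 'G' x 7 -> '7G'
  i=7: run of 'B' x 7 -> '7B'
  i=14: run of 'D' x 11 -> '11D'

RLE = 7G7B11D


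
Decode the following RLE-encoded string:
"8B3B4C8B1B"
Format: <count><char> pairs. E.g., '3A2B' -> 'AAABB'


Expanding each <count><char> pair:
  8B -> 'BBBBBBBB'
  3B -> 'BBB'
  4C -> 'CCCC'
  8B -> 'BBBBBBBB'
  1B -> 'B'

Decoded = BBBBBBBBBBBCCCCBBBBBBBBB


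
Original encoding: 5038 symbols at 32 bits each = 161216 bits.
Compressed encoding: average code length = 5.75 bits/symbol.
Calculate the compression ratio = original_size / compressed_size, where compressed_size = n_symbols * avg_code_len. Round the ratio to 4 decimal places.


original_size = n_symbols * orig_bits = 5038 * 32 = 161216 bits
compressed_size = n_symbols * avg_code_len = 5038 * 5.75 = 28968.5 bits
ratio = original_size / compressed_size = 161216 / 28968.5 = 5.5652

Compression ratio = 5.5652


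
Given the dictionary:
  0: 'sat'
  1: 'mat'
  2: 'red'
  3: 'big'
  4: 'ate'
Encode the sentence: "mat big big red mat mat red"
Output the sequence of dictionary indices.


Look up each word in the dictionary:
  'mat' -> 1
  'big' -> 3
  'big' -> 3
  'red' -> 2
  'mat' -> 1
  'mat' -> 1
  'red' -> 2

Encoded: [1, 3, 3, 2, 1, 1, 2]


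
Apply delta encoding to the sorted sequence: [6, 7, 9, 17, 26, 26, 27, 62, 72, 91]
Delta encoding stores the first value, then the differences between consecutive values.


First value: 6
Deltas:
  7 - 6 = 1
  9 - 7 = 2
  17 - 9 = 8
  26 - 17 = 9
  26 - 26 = 0
  27 - 26 = 1
  62 - 27 = 35
  72 - 62 = 10
  91 - 72 = 19


Delta encoded: [6, 1, 2, 8, 9, 0, 1, 35, 10, 19]


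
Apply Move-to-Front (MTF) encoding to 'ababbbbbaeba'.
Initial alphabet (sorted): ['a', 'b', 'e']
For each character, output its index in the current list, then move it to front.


MTF encoding:
'a': index 0 in ['a', 'b', 'e'] -> ['a', 'b', 'e']
'b': index 1 in ['a', 'b', 'e'] -> ['b', 'a', 'e']
'a': index 1 in ['b', 'a', 'e'] -> ['a', 'b', 'e']
'b': index 1 in ['a', 'b', 'e'] -> ['b', 'a', 'e']
'b': index 0 in ['b', 'a', 'e'] -> ['b', 'a', 'e']
'b': index 0 in ['b', 'a', 'e'] -> ['b', 'a', 'e']
'b': index 0 in ['b', 'a', 'e'] -> ['b', 'a', 'e']
'b': index 0 in ['b', 'a', 'e'] -> ['b', 'a', 'e']
'a': index 1 in ['b', 'a', 'e'] -> ['a', 'b', 'e']
'e': index 2 in ['a', 'b', 'e'] -> ['e', 'a', 'b']
'b': index 2 in ['e', 'a', 'b'] -> ['b', 'e', 'a']
'a': index 2 in ['b', 'e', 'a'] -> ['a', 'b', 'e']


Output: [0, 1, 1, 1, 0, 0, 0, 0, 1, 2, 2, 2]


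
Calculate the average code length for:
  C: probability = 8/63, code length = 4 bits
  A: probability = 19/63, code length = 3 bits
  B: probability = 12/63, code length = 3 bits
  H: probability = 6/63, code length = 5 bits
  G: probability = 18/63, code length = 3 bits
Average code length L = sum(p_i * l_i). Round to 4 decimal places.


Weighted contributions p_i * l_i:
  C: (8/63) * 4 = 32/63
  A: (19/63) * 3 = 57/63
  B: (12/63) * 3 = 36/63
  H: (6/63) * 5 = 30/63
  G: (18/63) * 3 = 54/63
Sum = (32 + 57 + 36 + 30 + 54)/63 = 209/63

L = 209/63 = 3.3175 bits/symbol


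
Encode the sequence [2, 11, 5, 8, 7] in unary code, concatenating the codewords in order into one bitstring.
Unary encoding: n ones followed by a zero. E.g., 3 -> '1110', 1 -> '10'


Encode each number as n ones followed by a terminating 0:
  2 -> 110 (3 bits)
  11 -> 111111111110 (12 bits)
  5 -> 111110 (6 bits)
  8 -> 111111110 (9 bits)
  7 -> 11111110 (8 bits)
Total length = 3 + 12 + 6 + 9 + 8 = 38 bits.

Unary([2, 11, 5, 8, 7]) = 11011111111111011111011111111011111110 (38 bits)


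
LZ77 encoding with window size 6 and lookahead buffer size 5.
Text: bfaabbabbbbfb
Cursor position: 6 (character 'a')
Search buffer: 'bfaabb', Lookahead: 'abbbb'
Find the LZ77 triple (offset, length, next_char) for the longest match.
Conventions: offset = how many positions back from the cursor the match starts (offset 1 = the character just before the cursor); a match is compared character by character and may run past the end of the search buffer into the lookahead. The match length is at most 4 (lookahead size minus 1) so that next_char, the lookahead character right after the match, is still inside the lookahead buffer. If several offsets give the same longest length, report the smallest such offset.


Try each offset into the search buffer:
  offset=1 (pos 5, char 'b'): match length 0
  offset=2 (pos 4, char 'b'): match length 0
  offset=3 (pos 3, char 'a'): match length 3
  offset=4 (pos 2, char 'a'): match length 1
  offset=5 (pos 1, char 'f'): match length 0
  offset=6 (pos 0, char 'b'): match length 0
Longest match has length 3 at offset 3.
next_char = character at position 6 + 3 = 9 -> 'b'

Best match: offset=3, length=3 (matching 'abb' starting at position 3)
LZ77 triple: (3, 3, 'b')


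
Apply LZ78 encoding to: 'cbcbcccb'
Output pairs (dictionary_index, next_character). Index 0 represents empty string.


LZ78 encoding steps:
Dictionary: {0: ''}
Step 1: w='' (idx 0), next='c' -> output (0, 'c'), add 'c' as idx 1
Step 2: w='' (idx 0), next='b' -> output (0, 'b'), add 'b' as idx 2
Step 3: w='c' (idx 1), next='b' -> output (1, 'b'), add 'cb' as idx 3
Step 4: w='c' (idx 1), next='c' -> output (1, 'c'), add 'cc' as idx 4
Step 5: w='cb' (idx 3), end of input -> output (3, '')


Encoded: [(0, 'c'), (0, 'b'), (1, 'b'), (1, 'c'), (3, '')]


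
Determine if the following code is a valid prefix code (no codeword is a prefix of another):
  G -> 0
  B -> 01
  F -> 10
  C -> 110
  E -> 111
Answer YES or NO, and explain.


Checking each pair (does one codeword prefix another?):
  G='0' vs B='01': prefix -- VIOLATION

NO -- this is NOT a valid prefix code. G (0) is a prefix of B (01).


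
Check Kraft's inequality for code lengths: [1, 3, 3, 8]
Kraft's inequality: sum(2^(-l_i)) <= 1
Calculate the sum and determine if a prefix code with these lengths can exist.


Sum = 2^(-1) + 2^(-3) + 2^(-3) + 2^(-8)
    = 0.5 + 0.125 + 0.125 + 0.00390625
    = 193/256 = 0.75390625
Since 0.75390625 <= 1, Kraft's inequality IS satisfied.
A prefix code with these lengths CAN exist.

Kraft sum = 0.75390625. Satisfied.


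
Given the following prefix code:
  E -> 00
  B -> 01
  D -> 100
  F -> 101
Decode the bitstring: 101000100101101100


Decoding step by step:
Bits 101 -> F
Bits 00 -> E
Bits 01 -> B
Bits 00 -> E
Bits 101 -> F
Bits 101 -> F
Bits 100 -> D


Decoded message: FEBEFFD


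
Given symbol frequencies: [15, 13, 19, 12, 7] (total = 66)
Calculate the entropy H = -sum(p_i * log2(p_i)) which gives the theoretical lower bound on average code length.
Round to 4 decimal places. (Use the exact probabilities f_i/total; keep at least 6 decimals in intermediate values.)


Per-symbol terms -p_i * log2(p_i) with p_i = f_i/66:
  p = 15/66 = 0.227273: log2(p) = -2.137504, -p*log2(p) = 0.485796
  p = 13/66 = 0.196970: log2(p) = -2.343954, -p*log2(p) = 0.461688
  p = 19/66 = 0.287879: log2(p) = -1.796467, -p*log2(p) = 0.517165
  p = 12/66 = 0.181818: log2(p) = -2.459432, -p*log2(p) = 0.447169
  p = 7/66 = 0.106061: log2(p) = -3.237039, -p*log2(p) = 0.343322
H = 0.485796 + 0.461688 + 0.517165 + 0.447169 + 0.343322 = 2.255140

H = 2.2551 bits/symbol


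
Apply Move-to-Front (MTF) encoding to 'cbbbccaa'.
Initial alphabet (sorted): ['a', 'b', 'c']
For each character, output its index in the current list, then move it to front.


MTF encoding:
'c': index 2 in ['a', 'b', 'c'] -> ['c', 'a', 'b']
'b': index 2 in ['c', 'a', 'b'] -> ['b', 'c', 'a']
'b': index 0 in ['b', 'c', 'a'] -> ['b', 'c', 'a']
'b': index 0 in ['b', 'c', 'a'] -> ['b', 'c', 'a']
'c': index 1 in ['b', 'c', 'a'] -> ['c', 'b', 'a']
'c': index 0 in ['c', 'b', 'a'] -> ['c', 'b', 'a']
'a': index 2 in ['c', 'b', 'a'] -> ['a', 'c', 'b']
'a': index 0 in ['a', 'c', 'b'] -> ['a', 'c', 'b']


Output: [2, 2, 0, 0, 1, 0, 2, 0]


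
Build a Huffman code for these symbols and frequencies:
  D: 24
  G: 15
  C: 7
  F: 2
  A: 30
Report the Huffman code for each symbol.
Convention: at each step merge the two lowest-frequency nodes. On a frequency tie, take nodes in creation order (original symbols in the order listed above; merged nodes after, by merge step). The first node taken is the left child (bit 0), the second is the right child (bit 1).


Huffman tree construction:
Step 1: Merge F(2) + C(7) = 9
Step 2: Merge (F+C)(9) + G(15) = 24
Step 3: Merge D(24) + ((F+C)+G)(24) = 48
Step 4: Merge A(30) + (D+((F+C)+G))(48) = 78
Read each symbol's code off the tree from the root (left child = 0, right child = 1).

Codes:
  D: 10 (length 2)
  G: 111 (length 3)
  C: 1101 (length 4)
  F: 1100 (length 4)
  A: 0 (length 1)
Average code length: 159/78 = 2.0385 bits/symbol


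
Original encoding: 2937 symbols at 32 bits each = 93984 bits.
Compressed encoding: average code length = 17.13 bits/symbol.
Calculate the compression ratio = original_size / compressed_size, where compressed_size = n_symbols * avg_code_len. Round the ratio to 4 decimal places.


original_size = n_symbols * orig_bits = 2937 * 32 = 93984 bits
compressed_size = n_symbols * avg_code_len = 2937 * 17.13 = 50310.81 bits
ratio = original_size / compressed_size = 93984 / 50310.81 = 1.8681

Compression ratio = 1.8681


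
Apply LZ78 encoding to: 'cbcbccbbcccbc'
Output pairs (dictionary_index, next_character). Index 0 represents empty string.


LZ78 encoding steps:
Dictionary: {0: ''}
Step 1: w='' (idx 0), next='c' -> output (0, 'c'), add 'c' as idx 1
Step 2: w='' (idx 0), next='b' -> output (0, 'b'), add 'b' as idx 2
Step 3: w='c' (idx 1), next='b' -> output (1, 'b'), add 'cb' as idx 3
Step 4: w='c' (idx 1), next='c' -> output (1, 'c'), add 'cc' as idx 4
Step 5: w='b' (idx 2), next='b' -> output (2, 'b'), add 'bb' as idx 5
Step 6: w='cc' (idx 4), next='c' -> output (4, 'c'), add 'ccc' as idx 6
Step 7: w='b' (idx 2), next='c' -> output (2, 'c'), add 'bc' as idx 7


Encoded: [(0, 'c'), (0, 'b'), (1, 'b'), (1, 'c'), (2, 'b'), (4, 'c'), (2, 'c')]


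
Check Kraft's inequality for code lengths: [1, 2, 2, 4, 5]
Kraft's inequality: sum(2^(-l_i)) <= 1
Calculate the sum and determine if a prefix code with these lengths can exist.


Sum = 2^(-1) + 2^(-2) + 2^(-2) + 2^(-4) + 2^(-5)
    = 0.5 + 0.25 + 0.25 + 0.0625 + 0.03125
    = 35/32 = 1.09375
Since 1.09375 > 1, Kraft's inequality is NOT satisfied.
A prefix code with these lengths CANNOT exist.

Kraft sum = 1.09375. Not satisfied.


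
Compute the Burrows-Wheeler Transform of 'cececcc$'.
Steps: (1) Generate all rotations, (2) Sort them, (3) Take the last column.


Rotations (sorted):
  0: $cececcc -> last char: c
  1: c$cececc -> last char: c
  2: cc$cecec -> last char: c
  3: ccc$cece -> last char: e
  4: ceccc$ce -> last char: e
  5: cececcc$ -> last char: $
  6: eccc$cec -> last char: c
  7: ececcc$c -> last char: c


BWT = cccee$cc


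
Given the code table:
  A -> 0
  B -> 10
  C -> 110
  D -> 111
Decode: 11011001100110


Decoding:
110 -> C
110 -> C
0 -> A
110 -> C
0 -> A
110 -> C


Result: CCACAC


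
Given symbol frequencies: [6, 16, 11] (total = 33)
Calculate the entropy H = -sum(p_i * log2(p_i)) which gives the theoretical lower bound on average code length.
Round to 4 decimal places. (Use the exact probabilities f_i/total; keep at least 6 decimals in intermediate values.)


Per-symbol terms -p_i * log2(p_i) with p_i = f_i/33:
  p = 6/33 = 0.181818: log2(p) = -2.459432, -p*log2(p) = 0.447169
  p = 16/33 = 0.484848: log2(p) = -1.044394, -p*log2(p) = 0.506373
  p = 11/33 = 0.333333: log2(p) = -1.584963, -p*log2(p) = 0.528321
H = 0.447169 + 0.506373 + 0.528321 = 1.481863

H = 1.4819 bits/symbol


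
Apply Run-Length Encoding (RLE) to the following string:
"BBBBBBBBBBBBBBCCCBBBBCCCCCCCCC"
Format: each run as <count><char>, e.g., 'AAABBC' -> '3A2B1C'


Scanning runs left to right:
  i=0: run of 'B' x 14 -> '14B'
  i=14: run of 'C' x 3 -> '3C'
  i=17: run of 'B' x 4 -> '4B'
  i=21: run of 'C' x 9 -> '9C'

RLE = 14B3C4B9C


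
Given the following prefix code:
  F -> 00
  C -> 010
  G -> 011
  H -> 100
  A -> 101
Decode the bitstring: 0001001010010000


Decoding step by step:
Bits 00 -> F
Bits 010 -> C
Bits 010 -> C
Bits 100 -> H
Bits 100 -> H
Bits 00 -> F


Decoded message: FCCHHF


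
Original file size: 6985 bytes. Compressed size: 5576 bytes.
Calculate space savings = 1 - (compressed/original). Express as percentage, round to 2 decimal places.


ratio = compressed/original = 5576/6985 = 0.798282
savings = 1 - ratio = 1 - 0.798282 = 0.201718
as a percentage: 0.201718 * 100 = 20.17%

Space savings = 1 - 5576/6985 = 20.17%


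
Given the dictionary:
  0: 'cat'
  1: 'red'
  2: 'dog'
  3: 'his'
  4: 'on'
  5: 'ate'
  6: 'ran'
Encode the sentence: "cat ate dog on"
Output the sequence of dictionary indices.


Look up each word in the dictionary:
  'cat' -> 0
  'ate' -> 5
  'dog' -> 2
  'on' -> 4

Encoded: [0, 5, 2, 4]


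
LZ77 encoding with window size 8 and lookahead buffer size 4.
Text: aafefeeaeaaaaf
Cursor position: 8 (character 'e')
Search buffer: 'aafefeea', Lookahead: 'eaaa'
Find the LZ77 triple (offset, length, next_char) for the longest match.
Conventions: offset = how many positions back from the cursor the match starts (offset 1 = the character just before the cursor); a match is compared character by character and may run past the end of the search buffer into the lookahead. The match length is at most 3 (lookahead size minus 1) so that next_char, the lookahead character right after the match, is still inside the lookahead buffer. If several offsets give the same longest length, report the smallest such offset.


Try each offset into the search buffer:
  offset=1 (pos 7, char 'a'): match length 0
  offset=2 (pos 6, char 'e'): match length 2
  offset=3 (pos 5, char 'e'): match length 1
  offset=4 (pos 4, char 'f'): match length 0
  offset=5 (pos 3, char 'e'): match length 1
  offset=6 (pos 2, char 'f'): match length 0
  offset=7 (pos 1, char 'a'): match length 0
  offset=8 (pos 0, char 'a'): match length 0
Longest match has length 2 at offset 2.
next_char = character at position 8 + 2 = 10 -> 'a'

Best match: offset=2, length=2 (matching 'ea' starting at position 6)
LZ77 triple: (2, 2, 'a')


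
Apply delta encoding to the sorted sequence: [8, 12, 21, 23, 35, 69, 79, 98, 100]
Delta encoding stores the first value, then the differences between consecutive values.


First value: 8
Deltas:
  12 - 8 = 4
  21 - 12 = 9
  23 - 21 = 2
  35 - 23 = 12
  69 - 35 = 34
  79 - 69 = 10
  98 - 79 = 19
  100 - 98 = 2


Delta encoded: [8, 4, 9, 2, 12, 34, 10, 19, 2]


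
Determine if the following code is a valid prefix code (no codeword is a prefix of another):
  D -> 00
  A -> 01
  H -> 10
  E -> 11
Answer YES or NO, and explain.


Checking each pair (does one codeword prefix another?):
  D='00' vs A='01': no prefix
  D='00' vs H='10': no prefix
  D='00' vs E='11': no prefix
  A='01' vs D='00': no prefix
  A='01' vs H='10': no prefix
  A='01' vs E='11': no prefix
  H='10' vs D='00': no prefix
  H='10' vs A='01': no prefix
  H='10' vs E='11': no prefix
  E='11' vs D='00': no prefix
  E='11' vs A='01': no prefix
  E='11' vs H='10': no prefix
No violation found over all pairs.

YES -- this is a valid prefix code. No codeword is a prefix of any other codeword.


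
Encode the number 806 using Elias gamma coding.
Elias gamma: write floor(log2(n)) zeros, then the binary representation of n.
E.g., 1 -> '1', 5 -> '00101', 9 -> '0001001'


num_bits = floor(log2(806)) + 1 = 10
leading_zeros = num_bits - 1 = 9
binary(806) = 1100100110

Elias gamma(806) = '000000000' + '1100100110' = 0000000001100100110 (19 bits)


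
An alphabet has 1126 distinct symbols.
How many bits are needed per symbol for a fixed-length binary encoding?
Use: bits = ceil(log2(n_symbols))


log2(1126) = 10.137
Bracket: 2^10 = 1024 < 1126 <= 2^11 = 2048
So ceil(log2(1126)) = 11

bits = ceil(log2(1126)) = ceil(10.137) = 11 bits


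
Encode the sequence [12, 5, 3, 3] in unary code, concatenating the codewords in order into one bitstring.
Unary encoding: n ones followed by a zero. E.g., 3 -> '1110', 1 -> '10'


Encode each number as n ones followed by a terminating 0:
  12 -> 1111111111110 (13 bits)
  5 -> 111110 (6 bits)
  3 -> 1110 (4 bits)
  3 -> 1110 (4 bits)
Total length = 13 + 6 + 4 + 4 = 27 bits.

Unary([12, 5, 3, 3]) = 111111111111011111011101110 (27 bits)


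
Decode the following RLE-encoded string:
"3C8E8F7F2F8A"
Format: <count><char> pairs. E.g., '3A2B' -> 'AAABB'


Expanding each <count><char> pair:
  3C -> 'CCC'
  8E -> 'EEEEEEEE'
  8F -> 'FFFFFFFF'
  7F -> 'FFFFFFF'
  2F -> 'FF'
  8A -> 'AAAAAAAA'

Decoded = CCCEEEEEEEEFFFFFFFFFFFFFFFFFAAAAAAAA


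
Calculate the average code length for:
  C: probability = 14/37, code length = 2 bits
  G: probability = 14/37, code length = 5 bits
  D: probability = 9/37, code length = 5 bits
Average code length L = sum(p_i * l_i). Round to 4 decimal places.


Weighted contributions p_i * l_i:
  C: (14/37) * 2 = 28/37
  G: (14/37) * 5 = 70/37
  D: (9/37) * 5 = 45/37
Sum = (28 + 70 + 45)/37 = 143/37

L = 143/37 = 3.8649 bits/symbol


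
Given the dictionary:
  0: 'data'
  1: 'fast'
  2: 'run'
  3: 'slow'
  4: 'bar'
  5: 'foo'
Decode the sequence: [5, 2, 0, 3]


Look up each index in the dictionary:
  5 -> 'foo'
  2 -> 'run'
  0 -> 'data'
  3 -> 'slow'

Decoded: "foo run data slow"


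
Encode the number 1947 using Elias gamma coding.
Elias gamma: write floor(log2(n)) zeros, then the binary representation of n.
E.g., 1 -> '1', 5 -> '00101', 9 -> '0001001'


num_bits = floor(log2(1947)) + 1 = 11
leading_zeros = num_bits - 1 = 10
binary(1947) = 11110011011

Elias gamma(1947) = '0000000000' + '11110011011' = 000000000011110011011 (21 bits)


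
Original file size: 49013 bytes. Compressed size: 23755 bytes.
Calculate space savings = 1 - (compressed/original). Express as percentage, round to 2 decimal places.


ratio = compressed/original = 23755/49013 = 0.484667
savings = 1 - ratio = 1 - 0.484667 = 0.515333
as a percentage: 0.515333 * 100 = 51.53%

Space savings = 1 - 23755/49013 = 51.53%


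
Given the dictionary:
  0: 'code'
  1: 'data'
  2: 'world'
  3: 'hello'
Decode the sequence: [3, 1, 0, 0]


Look up each index in the dictionary:
  3 -> 'hello'
  1 -> 'data'
  0 -> 'code'
  0 -> 'code'

Decoded: "hello data code code"


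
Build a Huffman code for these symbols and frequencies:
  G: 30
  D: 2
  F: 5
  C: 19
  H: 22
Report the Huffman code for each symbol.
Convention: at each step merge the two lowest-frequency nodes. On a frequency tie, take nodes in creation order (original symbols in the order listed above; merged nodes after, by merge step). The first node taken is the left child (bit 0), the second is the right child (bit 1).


Huffman tree construction:
Step 1: Merge D(2) + F(5) = 7
Step 2: Merge (D+F)(7) + C(19) = 26
Step 3: Merge H(22) + ((D+F)+C)(26) = 48
Step 4: Merge G(30) + (H+((D+F)+C))(48) = 78
Read each symbol's code off the tree from the root (left child = 0, right child = 1).

Codes:
  G: 0 (length 1)
  D: 1100 (length 4)
  F: 1101 (length 4)
  C: 111 (length 3)
  H: 10 (length 2)
Average code length: 159/78 = 2.0385 bits/symbol


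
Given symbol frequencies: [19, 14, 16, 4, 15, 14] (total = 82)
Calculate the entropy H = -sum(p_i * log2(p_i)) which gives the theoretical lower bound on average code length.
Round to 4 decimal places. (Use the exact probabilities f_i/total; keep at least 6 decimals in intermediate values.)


Per-symbol terms -p_i * log2(p_i) with p_i = f_i/82:
  p = 19/82 = 0.231707: log2(p) = -2.109624, -p*log2(p) = 0.488815
  p = 14/82 = 0.170732: log2(p) = -2.550197, -p*log2(p) = 0.435400
  p = 16/82 = 0.195122: log2(p) = -2.357552, -p*log2(p) = 0.460010
  p = 4/82 = 0.048780: log2(p) = -4.357552, -p*log2(p) = 0.212564
  p = 15/82 = 0.182927: log2(p) = -2.450661, -p*log2(p) = 0.448292
  p = 14/82 = 0.170732: log2(p) = -2.550197, -p*log2(p) = 0.435400
H = 0.488815 + 0.435400 + 0.460010 + 0.212564 + 0.448292 + 0.435400 = 2.480481

H = 2.4805 bits/symbol


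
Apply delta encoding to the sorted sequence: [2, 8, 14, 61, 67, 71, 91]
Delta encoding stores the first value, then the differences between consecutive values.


First value: 2
Deltas:
  8 - 2 = 6
  14 - 8 = 6
  61 - 14 = 47
  67 - 61 = 6
  71 - 67 = 4
  91 - 71 = 20


Delta encoded: [2, 6, 6, 47, 6, 4, 20]


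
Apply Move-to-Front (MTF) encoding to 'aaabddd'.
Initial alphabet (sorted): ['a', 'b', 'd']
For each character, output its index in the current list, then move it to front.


MTF encoding:
'a': index 0 in ['a', 'b', 'd'] -> ['a', 'b', 'd']
'a': index 0 in ['a', 'b', 'd'] -> ['a', 'b', 'd']
'a': index 0 in ['a', 'b', 'd'] -> ['a', 'b', 'd']
'b': index 1 in ['a', 'b', 'd'] -> ['b', 'a', 'd']
'd': index 2 in ['b', 'a', 'd'] -> ['d', 'b', 'a']
'd': index 0 in ['d', 'b', 'a'] -> ['d', 'b', 'a']
'd': index 0 in ['d', 'b', 'a'] -> ['d', 'b', 'a']


Output: [0, 0, 0, 1, 2, 0, 0]


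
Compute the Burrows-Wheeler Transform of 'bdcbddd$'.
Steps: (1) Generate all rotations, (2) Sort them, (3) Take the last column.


Rotations (sorted):
  0: $bdcbddd -> last char: d
  1: bdcbddd$ -> last char: $
  2: bddd$bdc -> last char: c
  3: cbddd$bd -> last char: d
  4: d$bdcbdd -> last char: d
  5: dcbddd$b -> last char: b
  6: dd$bdcbd -> last char: d
  7: ddd$bdcb -> last char: b


BWT = d$cddbdb
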